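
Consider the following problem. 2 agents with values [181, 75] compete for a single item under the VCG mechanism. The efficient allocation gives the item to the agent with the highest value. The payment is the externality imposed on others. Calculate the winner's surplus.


Step 1: The winner is the agent with the highest value: agent 0 with value 181
Step 2: Values of other agents: [75]
Step 3: VCG payment = max of others' values = 75
Step 4: Surplus = 181 - 75 = 106

106


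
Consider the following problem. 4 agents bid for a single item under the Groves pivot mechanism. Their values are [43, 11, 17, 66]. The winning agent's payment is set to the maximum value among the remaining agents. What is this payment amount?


Step 1: The efficient winner is agent 3 with value 66
Step 2: Other agents' values: [43, 11, 17]
Step 3: Pivot payment = max(others) = 43
Step 4: The winner pays 43

43


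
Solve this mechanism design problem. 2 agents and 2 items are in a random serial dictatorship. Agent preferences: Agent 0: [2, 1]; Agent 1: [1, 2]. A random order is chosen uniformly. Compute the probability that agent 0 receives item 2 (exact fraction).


Step 1: Agent 0 wants item 2
Step 2: There are 2 possible orderings of agents
Step 3: In 2 orderings, agent 0 gets item 2
Step 4: Probability = 2/2 = 1

1


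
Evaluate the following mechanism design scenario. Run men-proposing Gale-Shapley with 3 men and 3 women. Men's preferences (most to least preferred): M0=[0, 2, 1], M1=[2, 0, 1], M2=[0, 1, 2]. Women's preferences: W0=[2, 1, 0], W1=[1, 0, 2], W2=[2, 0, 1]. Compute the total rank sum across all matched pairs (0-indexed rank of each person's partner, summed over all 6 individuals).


Step 1: Run Gale-Shapley (men propose, women hold best offer):
  M0 proposes to W0; she accepts
  M1 proposes to W2; she accepts
  M2 proposes to W0; she switches from M0
  M0 proposes to W2; she switches from M1
  M1 proposes to W0; rejected
  M1 proposes to W1; she accepts
Step 2: Final matching: W0-M2, W1-M1, W2-M0
Step 3: 0-indexed ranks (man's rank of his match, then woman's): 0 + 0 + 2 + 0 + 1 + 1
Step 4: Total rank sum = 4

4


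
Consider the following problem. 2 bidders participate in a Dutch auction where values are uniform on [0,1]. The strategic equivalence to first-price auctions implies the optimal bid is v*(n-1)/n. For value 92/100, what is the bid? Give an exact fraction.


Step 1: Dutch auctions are strategically equivalent to first-price auctions
Step 2: The equilibrium bid is b(v) = v*(n-1)/n
Step 3: b = 23/25 * 1/2
Step 4: b = 23/50

23/50


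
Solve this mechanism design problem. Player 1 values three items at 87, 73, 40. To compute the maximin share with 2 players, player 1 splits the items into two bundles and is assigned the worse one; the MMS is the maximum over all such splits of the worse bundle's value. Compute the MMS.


Step 1: Item values = 87, 73, 40
Step 2: Enumerate all 2-bundle partitions and take the smaller bundle:
  Partition 1: {87} vs {73,40} -> bundles 87, 113; min = 87
  Partition 2: {73} vs {87,40} -> bundles 73, 127; min = 73
  Partition 3: {40} vs {87,73} -> bundles 40, 160; min = 40
Step 3: MMS = max(87, 73, 40) = 87

87


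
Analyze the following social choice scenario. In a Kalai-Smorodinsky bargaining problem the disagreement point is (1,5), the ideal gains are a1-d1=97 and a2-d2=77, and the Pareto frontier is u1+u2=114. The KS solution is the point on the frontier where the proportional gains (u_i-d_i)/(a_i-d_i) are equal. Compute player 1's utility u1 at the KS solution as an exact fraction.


Step 1: At the KS point, (u1-d1)/r1 = (u2-d2)/r2 = t and u1+u2 = 114
Step 2: u1 = d1 + r1*t and u2 = d2 + r2*t, so (d1 + r1*t) + (d2 + r2*t) = 114
Step 3: t = (114 - 1 - 5)/(97 + 77) = 108/174 = 18/29
Step 4: u1 = d1 + r1*t = 1 + 97 * 18/29 = 1775/29
Step 5: (Check: u2 = d2 + r2*t = 1531/29; u1+u2 = 1775/29 + 1531/29 = 114, on the frontier.)

1775/29


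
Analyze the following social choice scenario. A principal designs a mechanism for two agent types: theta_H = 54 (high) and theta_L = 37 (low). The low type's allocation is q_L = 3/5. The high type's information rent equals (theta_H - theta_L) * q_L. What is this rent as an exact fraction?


Step 1: theta_H - theta_L = 54 - 37 = 17
Step 2: Information rent = (theta_H - theta_L) * q_L
Step 3: = 17 * 3/5
Step 4: = 51/5

51/5


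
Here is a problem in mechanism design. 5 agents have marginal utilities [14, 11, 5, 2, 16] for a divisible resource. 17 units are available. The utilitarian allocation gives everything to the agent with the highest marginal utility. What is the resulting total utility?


Step 1: The marginal utilities are [14, 11, 5, 2, 16]
Step 2: The highest marginal utility is 16
Step 3: All 17 units go to that agent
Step 4: Total utility = 16 * 17 = 272

272


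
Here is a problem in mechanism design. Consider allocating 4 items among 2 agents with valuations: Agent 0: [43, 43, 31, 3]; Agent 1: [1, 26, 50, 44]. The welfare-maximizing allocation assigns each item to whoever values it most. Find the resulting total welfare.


Step 1: For each item, find the maximum value among all agents.
Step 2: Item 0 -> Agent 0 (value 43)
Step 3: Item 1 -> Agent 0 (value 43)
Step 4: Item 2 -> Agent 1 (value 50)
Step 5: Item 3 -> Agent 1 (value 44)
Step 6: Total welfare = 43 + 43 + 50 + 44 = 180

180


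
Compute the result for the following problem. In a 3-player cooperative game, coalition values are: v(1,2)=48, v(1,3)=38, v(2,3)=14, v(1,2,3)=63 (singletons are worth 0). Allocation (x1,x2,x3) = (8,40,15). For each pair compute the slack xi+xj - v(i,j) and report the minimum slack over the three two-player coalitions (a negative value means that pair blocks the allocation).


Step 1: Slack for coalition (1,2): x1+x2 - v12 = 48 - 48 = 0
Step 2: Slack for coalition (1,3): x1+x3 - v13 = 23 - 38 = -15
Step 3: Slack for coalition (2,3): x2+x3 - v23 = 55 - 14 = 41
Step 4: Minimum slack = min(0, -15, 41) = -15, attained by (1,3); coalition (1,3) can block (slack < 0), so the allocation is not in the core

-15


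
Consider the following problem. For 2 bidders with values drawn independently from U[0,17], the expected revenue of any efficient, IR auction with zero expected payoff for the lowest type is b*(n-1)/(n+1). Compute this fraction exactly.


Step 1: By Revenue Equivalence, expected revenue = b*(n-1)/(n+1)
Step 2: Substituting n = 2, b = 17
Step 3: Revenue = 17*(2-1)/(2+1) = 17*1/3
Step 4: Revenue = 17/3

17/3


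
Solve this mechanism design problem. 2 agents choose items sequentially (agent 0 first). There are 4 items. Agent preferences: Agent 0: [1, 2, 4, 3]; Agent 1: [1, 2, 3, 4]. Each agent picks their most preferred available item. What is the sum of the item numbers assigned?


Step 1: Agent 0 picks item 1
Step 2: Agent 1 picks item 2
Step 3: Sum = 1 + 2 = 3

3


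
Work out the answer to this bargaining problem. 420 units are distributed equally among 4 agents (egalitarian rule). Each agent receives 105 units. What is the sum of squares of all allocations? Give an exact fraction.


Step 1: Each agent's share = 420/4 = 105
Step 2: Square of each share = (105)^2 = 11025
Step 3: Sum of squares = 4 * 11025 = 44100

44100


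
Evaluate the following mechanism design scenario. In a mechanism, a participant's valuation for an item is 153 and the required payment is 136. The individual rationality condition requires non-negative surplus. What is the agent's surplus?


Step 1: Surplus = value - payment = 153 - 136 = 17
Step 2: IR is satisfied (surplus >= 0)

17


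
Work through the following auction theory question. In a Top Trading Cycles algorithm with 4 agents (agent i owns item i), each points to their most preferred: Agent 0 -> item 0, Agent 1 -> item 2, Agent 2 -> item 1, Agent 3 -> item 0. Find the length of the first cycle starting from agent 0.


Step 1: Trace the pointer graph from agent 0: 0 -> 0
Step 2: A cycle is detected when we revisit agent 0
Step 3: The cycle is: 0 -> 0
Step 4: Cycle length = 1

1


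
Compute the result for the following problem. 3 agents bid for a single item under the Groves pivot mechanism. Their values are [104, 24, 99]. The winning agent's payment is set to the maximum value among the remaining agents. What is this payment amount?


Step 1: The efficient winner is agent 0 with value 104
Step 2: Other agents' values: [24, 99]
Step 3: Pivot payment = max(others) = 99
Step 4: The winner pays 99

99


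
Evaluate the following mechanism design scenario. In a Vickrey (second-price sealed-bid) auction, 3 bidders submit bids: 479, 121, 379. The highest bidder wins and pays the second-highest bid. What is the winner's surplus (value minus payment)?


Step 1: Sort bids in descending order: 479, 379, 121
Step 2: The winning bid is the highest: 479
Step 3: The payment equals the second-highest bid: 379
Step 4: Surplus = winner's bid - payment = 479 - 379 = 100

100


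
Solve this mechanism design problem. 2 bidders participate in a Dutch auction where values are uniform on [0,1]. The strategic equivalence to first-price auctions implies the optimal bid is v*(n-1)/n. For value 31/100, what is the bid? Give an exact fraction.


Step 1: Dutch auctions are strategically equivalent to first-price auctions
Step 2: The equilibrium bid is b(v) = v*(n-1)/n
Step 3: b = 31/100 * 1/2
Step 4: b = 31/200

31/200


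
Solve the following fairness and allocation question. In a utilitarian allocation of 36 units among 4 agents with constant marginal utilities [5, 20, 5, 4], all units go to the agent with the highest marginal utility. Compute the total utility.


Step 1: The marginal utilities are [5, 20, 5, 4]
Step 2: The highest marginal utility is 20
Step 3: All 36 units go to that agent
Step 4: Total utility = 20 * 36 = 720

720


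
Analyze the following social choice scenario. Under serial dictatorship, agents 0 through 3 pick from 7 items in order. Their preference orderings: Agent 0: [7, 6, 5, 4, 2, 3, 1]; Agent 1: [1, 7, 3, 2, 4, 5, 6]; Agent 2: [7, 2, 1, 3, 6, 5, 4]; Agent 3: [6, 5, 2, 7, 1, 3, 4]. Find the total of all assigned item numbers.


Step 1: Agent 0 picks item 7
Step 2: Agent 1 picks item 1
Step 3: Agent 2 picks item 2
Step 4: Agent 3 picks item 6
Step 5: Sum = 7 + 1 + 2 + 6 = 16

16


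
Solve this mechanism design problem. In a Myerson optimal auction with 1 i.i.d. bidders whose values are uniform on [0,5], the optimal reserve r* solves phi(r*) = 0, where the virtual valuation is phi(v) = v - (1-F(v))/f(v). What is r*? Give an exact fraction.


Step 1: For U[0,5], F(v) = v/5 and f(v) = 1/5
Step 2: phi(v) = v - (1 - v/5)/(1/5) = v - (5 - v) = 2v - 5
Step 3: Set phi(r*) = 0: 2r* - 5 = 0
Step 4: r* = 5/2 (the number of bidders n = 1 does not enter)

5/2


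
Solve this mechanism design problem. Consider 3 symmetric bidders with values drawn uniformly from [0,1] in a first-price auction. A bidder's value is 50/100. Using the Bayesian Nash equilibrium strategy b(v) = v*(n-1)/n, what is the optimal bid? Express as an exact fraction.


Step 1: The symmetric BNE bidding function is b(v) = v * (n-1) / n
Step 2: Substitute v = 1/2 and n = 3
Step 3: b = 1/2 * 2/3
Step 4: b = 1/3

1/3


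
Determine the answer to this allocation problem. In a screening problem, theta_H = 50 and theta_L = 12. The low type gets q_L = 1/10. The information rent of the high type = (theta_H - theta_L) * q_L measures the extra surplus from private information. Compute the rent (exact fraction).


Step 1: theta_H - theta_L = 50 - 12 = 38
Step 2: Information rent = (theta_H - theta_L) * q_L
Step 3: = 38 * 1/10
Step 4: = 19/5

19/5


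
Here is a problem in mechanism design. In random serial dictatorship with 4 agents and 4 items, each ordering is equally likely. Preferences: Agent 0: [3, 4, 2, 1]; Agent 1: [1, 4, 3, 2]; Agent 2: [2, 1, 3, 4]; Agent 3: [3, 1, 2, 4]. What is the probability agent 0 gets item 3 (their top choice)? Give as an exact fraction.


Step 1: Agent 0 wants item 3
Step 2: There are 24 possible orderings of agents
Step 3: In 12 orderings, agent 0 gets item 3
Step 4: Probability = 12/24 = 1/2

1/2


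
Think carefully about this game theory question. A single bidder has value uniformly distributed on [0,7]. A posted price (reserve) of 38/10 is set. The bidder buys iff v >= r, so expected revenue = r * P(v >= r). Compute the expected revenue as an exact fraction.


Step 1: Posted price r = 19/5, value support [0,7]
Step 2: P(v >= r) = (7 - 19/5)/7 = 16/35
Step 3: Expected revenue = r * P(v >= r) = 19/5 * 16/35
Step 4: Revenue = 304/175

304/175


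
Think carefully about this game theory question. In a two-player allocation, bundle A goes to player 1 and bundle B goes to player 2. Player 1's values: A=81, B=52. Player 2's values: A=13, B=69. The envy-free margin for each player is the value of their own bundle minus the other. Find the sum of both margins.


Step 1: Player 1's margin = v1(A) - v1(B) = 81 - 52 = 29
Step 2: Player 2's margin = v2(B) - v2(A) = 69 - 13 = 56
Step 3: Total margin = 29 + 56 = 85

85


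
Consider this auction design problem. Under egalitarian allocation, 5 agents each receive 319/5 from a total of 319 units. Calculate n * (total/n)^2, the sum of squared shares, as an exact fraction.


Step 1: Each agent's share = 319/5
Step 2: Square of each share = (319/5)^2 = 101761/25
Step 3: Sum of squares = 5 * 101761/25 = 101761/5

101761/5


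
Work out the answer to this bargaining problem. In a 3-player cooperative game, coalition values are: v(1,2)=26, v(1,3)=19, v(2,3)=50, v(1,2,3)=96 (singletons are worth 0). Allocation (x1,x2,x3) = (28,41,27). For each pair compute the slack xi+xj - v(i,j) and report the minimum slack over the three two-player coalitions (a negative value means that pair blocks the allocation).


Step 1: Slack for coalition (1,2): x1+x2 - v12 = 69 - 26 = 43
Step 2: Slack for coalition (1,3): x1+x3 - v13 = 55 - 19 = 36
Step 3: Slack for coalition (2,3): x2+x3 - v23 = 68 - 50 = 18
Step 4: Minimum slack = min(43, 36, 18) = 18, attained by (2,3); no pair can gain by deviating, so the allocation is in the core

18


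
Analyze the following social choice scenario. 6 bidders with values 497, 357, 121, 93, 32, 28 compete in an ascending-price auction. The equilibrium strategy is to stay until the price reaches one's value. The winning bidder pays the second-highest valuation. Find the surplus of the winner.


Step 1: Identify the highest value: 497
Step 2: Identify the second-highest value: 357
Step 3: The final price = second-highest value = 357
Step 4: Surplus = 497 - 357 = 140

140


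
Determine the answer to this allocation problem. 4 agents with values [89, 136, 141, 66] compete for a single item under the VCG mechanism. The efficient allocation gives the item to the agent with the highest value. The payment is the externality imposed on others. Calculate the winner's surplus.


Step 1: The winner is the agent with the highest value: agent 2 with value 141
Step 2: Values of other agents: [89, 136, 66]
Step 3: VCG payment = max of others' values = 136
Step 4: Surplus = 141 - 136 = 5

5


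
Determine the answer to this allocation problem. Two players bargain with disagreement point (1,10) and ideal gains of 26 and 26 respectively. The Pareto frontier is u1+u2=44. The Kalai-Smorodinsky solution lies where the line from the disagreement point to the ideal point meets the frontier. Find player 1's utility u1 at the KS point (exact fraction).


Step 1: At the KS point, (u1-d1)/r1 = (u2-d2)/r2 = t and u1+u2 = 44
Step 2: u1 = d1 + r1*t and u2 = d2 + r2*t, so (d1 + r1*t) + (d2 + r2*t) = 44
Step 3: t = (44 - 1 - 10)/(26 + 26) = 33/52
Step 4: u1 = d1 + r1*t = 1 + 26 * 33/52 = 35/2
Step 5: (Check: u2 = d2 + r2*t = 53/2; u1+u2 = 35/2 + 53/2 = 44, on the frontier.)

35/2


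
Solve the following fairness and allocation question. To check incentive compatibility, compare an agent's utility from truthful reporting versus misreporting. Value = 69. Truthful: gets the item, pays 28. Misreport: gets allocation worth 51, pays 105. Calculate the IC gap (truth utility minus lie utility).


Step 1: U(truth) = value - payment = 69 - 28 = 41
Step 2: U(lie) = allocation - payment = 51 - 105 = -54
Step 3: IC gap = 41 - (-54) = 95

95


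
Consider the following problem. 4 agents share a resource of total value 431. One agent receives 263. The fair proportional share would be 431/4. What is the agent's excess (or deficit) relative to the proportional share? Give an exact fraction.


Step 1: Proportional share = 431/4
Step 2: Agent's actual allocation = 263
Step 3: Excess = 263 - 431/4 = 621/4

621/4


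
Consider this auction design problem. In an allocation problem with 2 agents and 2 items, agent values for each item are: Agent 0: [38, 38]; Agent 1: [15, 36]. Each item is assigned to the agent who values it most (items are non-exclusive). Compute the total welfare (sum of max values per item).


Step 1: For each item, find the maximum value among all agents.
Step 2: Item 0 -> Agent 0 (value 38)
Step 3: Item 1 -> Agent 0 (value 38)
Step 4: Total welfare = 38 + 38 = 76

76


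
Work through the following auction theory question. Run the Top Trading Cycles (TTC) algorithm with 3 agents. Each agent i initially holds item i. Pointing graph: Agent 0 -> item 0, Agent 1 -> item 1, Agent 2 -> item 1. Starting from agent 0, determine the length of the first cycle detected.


Step 1: Trace the pointer graph from agent 0: 0 -> 0
Step 2: A cycle is detected when we revisit agent 0
Step 3: The cycle is: 0 -> 0
Step 4: Cycle length = 1

1


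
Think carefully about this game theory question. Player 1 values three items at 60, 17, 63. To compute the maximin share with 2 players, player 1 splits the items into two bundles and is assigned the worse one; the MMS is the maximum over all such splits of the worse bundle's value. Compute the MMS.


Step 1: Item values = 60, 17, 63
Step 2: Enumerate all 2-bundle partitions and take the smaller bundle:
  Partition 1: {60} vs {17,63} -> bundles 60, 80; min = 60
  Partition 2: {17} vs {60,63} -> bundles 17, 123; min = 17
  Partition 3: {63} vs {60,17} -> bundles 63, 77; min = 63
Step 3: MMS = max(60, 17, 63) = 63

63


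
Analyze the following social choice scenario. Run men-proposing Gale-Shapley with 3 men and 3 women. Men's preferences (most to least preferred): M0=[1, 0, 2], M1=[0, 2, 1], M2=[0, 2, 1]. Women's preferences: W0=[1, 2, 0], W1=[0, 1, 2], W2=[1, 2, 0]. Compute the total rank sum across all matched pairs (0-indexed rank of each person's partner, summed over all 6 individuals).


Step 1: Run Gale-Shapley (men propose, women hold best offer):
  M0 proposes to W1; she accepts
  M1 proposes to W0; she accepts
  M2 proposes to W0; rejected
  M2 proposes to W2; she accepts
Step 2: Final matching: W0-M1, W1-M0, W2-M2
Step 3: 0-indexed ranks (man's rank of his match, then woman's): 0 + 0 + 0 + 0 + 1 + 1
Step 4: Total rank sum = 2

2


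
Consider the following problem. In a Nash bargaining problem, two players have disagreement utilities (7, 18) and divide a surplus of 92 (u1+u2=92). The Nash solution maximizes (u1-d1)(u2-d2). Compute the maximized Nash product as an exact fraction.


Step 1: The Nash solution splits surplus symmetrically above the disagreement point
Step 2: u1 = (total + d1 - d2)/2 = (92 + 7 - 18)/2 = 81/2
Step 3: u2 = (total - d1 + d2)/2 = (92 - 7 + 18)/2 = 103/2
Step 4: Nash product = (81/2 - 7) * (103/2 - 18)
Step 5: = 67/2 * 67/2 = 4489/4

4489/4


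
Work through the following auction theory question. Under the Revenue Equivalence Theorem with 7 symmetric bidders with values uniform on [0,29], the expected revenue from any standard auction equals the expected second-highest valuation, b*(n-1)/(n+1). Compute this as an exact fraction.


Step 1: By Revenue Equivalence, expected revenue = b*(n-1)/(n+1)
Step 2: Substituting n = 7, b = 29
Step 3: Revenue = 29*(7-1)/(7+1) = 29*6/8
Step 4: Revenue = 174/8 = 87/4

87/4


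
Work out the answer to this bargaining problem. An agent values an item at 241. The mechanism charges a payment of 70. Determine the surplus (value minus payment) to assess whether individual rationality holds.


Step 1: Surplus = value - payment = 241 - 70 = 171
Step 2: IR is satisfied (surplus >= 0)

171


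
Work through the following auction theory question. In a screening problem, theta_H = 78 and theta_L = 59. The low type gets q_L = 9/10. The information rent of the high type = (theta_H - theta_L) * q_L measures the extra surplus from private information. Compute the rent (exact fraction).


Step 1: theta_H - theta_L = 78 - 59 = 19
Step 2: Information rent = (theta_H - theta_L) * q_L
Step 3: = 19 * 9/10
Step 4: = 171/10

171/10


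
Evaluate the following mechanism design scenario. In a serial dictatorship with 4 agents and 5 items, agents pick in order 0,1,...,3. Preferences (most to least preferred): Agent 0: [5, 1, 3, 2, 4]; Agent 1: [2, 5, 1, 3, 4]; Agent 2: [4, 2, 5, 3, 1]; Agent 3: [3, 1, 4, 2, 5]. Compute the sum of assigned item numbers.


Step 1: Agent 0 picks item 5
Step 2: Agent 1 picks item 2
Step 3: Agent 2 picks item 4
Step 4: Agent 3 picks item 3
Step 5: Sum = 5 + 2 + 4 + 3 = 14

14


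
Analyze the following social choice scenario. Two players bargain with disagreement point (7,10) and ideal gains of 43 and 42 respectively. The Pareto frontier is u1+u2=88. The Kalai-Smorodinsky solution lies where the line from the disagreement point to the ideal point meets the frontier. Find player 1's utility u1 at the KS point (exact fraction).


Step 1: At the KS point, (u1-d1)/r1 = (u2-d2)/r2 = t and u1+u2 = 88
Step 2: u1 = d1 + r1*t and u2 = d2 + r2*t, so (d1 + r1*t) + (d2 + r2*t) = 88
Step 3: t = (88 - 7 - 10)/(43 + 42) = 71/85
Step 4: u1 = d1 + r1*t = 7 + 43 * 71/85 = 3648/85
Step 5: (Check: u2 = d2 + r2*t = 3832/85; u1+u2 = 3648/85 + 3832/85 = 88, on the frontier.)

3648/85


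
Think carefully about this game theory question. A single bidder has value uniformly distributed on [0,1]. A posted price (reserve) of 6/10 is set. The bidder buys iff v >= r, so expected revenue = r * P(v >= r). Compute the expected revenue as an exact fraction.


Step 1: Posted price r = 3/5, value support [0,1]
Step 2: P(v >= r) = (1 - 3/5)/1 = 2/5
Step 3: Expected revenue = r * P(v >= r) = 3/5 * 2/5
Step 4: Revenue = 6/25

6/25


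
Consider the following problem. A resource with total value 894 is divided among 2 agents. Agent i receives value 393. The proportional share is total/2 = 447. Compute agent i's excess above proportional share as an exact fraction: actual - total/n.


Step 1: Proportional share = 894/2 = 447
Step 2: Agent's actual allocation = 393
Step 3: Excess = 393 - 447 = -54

-54


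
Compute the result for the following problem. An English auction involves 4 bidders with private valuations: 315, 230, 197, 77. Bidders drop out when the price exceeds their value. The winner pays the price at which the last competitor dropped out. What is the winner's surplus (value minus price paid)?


Step 1: Identify the highest value: 315
Step 2: Identify the second-highest value: 230
Step 3: The final price = second-highest value = 230
Step 4: Surplus = 315 - 230 = 85

85


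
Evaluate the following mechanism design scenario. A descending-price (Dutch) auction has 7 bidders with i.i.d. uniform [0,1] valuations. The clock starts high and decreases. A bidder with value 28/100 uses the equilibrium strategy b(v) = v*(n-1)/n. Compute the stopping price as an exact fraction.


Step 1: Dutch auctions are strategically equivalent to first-price auctions
Step 2: The equilibrium bid is b(v) = v*(n-1)/n
Step 3: b = 7/25 * 6/7
Step 4: b = 6/25

6/25


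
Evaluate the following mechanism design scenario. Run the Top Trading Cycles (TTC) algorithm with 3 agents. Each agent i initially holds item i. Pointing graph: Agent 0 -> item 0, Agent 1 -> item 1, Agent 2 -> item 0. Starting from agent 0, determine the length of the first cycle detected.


Step 1: Trace the pointer graph from agent 0: 0 -> 0
Step 2: A cycle is detected when we revisit agent 0
Step 3: The cycle is: 0 -> 0
Step 4: Cycle length = 1

1


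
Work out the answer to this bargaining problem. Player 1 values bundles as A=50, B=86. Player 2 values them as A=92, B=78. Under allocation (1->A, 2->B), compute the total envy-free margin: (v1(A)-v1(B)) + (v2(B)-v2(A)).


Step 1: Player 1's margin = v1(A) - v1(B) = 50 - 86 = -36
Step 2: Player 2's margin = v2(B) - v2(A) = 78 - 92 = -14
Step 3: Total margin = -36 + -14 = -50

-50


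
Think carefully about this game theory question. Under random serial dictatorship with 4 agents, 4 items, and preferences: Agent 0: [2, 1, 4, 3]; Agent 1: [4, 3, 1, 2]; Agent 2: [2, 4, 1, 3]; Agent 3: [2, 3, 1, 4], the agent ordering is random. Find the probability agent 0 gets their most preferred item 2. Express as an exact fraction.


Step 1: Agent 0 wants item 2
Step 2: There are 24 possible orderings of agents
Step 3: In 8 orderings, agent 0 gets item 2
Step 4: Probability = 8/24 = 1/3

1/3


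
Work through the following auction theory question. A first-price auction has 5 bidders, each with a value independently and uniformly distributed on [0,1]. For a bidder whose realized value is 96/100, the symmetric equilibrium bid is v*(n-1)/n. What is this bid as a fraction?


Step 1: The symmetric BNE bidding function is b(v) = v * (n-1) / n
Step 2: Substitute v = 24/25 and n = 5
Step 3: b = 24/25 * 4/5
Step 4: b = 96/125

96/125


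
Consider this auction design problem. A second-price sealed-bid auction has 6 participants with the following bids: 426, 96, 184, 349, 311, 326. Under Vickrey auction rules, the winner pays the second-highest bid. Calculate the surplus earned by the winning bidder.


Step 1: Sort bids in descending order: 426, 349, 326, 311, 184, 96
Step 2: The winning bid is the highest: 426
Step 3: The payment equals the second-highest bid: 349
Step 4: Surplus = winner's bid - payment = 426 - 349 = 77

77


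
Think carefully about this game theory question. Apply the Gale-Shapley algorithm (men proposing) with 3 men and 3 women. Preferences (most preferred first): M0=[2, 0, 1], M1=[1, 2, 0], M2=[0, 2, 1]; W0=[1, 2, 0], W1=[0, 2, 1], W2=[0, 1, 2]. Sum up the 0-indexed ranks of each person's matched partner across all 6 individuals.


Step 1: Run Gale-Shapley (men propose, women hold best offer):
  M0 proposes to W2; she accepts
  M1 proposes to W1; she accepts
  M2 proposes to W0; she accepts
Step 2: Final matching: W0-M2, W1-M1, W2-M0
Step 3: 0-indexed ranks (man's rank of his match, then woman's): 0 + 1 + 0 + 2 + 0 + 0
Step 4: Total rank sum = 3

3


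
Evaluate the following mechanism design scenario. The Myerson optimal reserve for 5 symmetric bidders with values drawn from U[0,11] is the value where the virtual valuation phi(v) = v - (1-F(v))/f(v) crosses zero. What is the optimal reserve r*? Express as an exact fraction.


Step 1: For U[0,11], F(v) = v/11 and f(v) = 1/11
Step 2: phi(v) = v - (1 - v/11)/(1/11) = v - (11 - v) = 2v - 11
Step 3: Set phi(r*) = 0: 2r* - 11 = 0
Step 4: r* = 11/2 (the number of bidders n = 5 does not enter)

11/2


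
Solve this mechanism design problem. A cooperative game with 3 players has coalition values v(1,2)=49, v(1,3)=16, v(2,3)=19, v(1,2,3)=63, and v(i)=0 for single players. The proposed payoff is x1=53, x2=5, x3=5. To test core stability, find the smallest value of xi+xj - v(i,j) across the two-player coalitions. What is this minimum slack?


Step 1: Slack for coalition (1,2): x1+x2 - v12 = 58 - 49 = 9
Step 2: Slack for coalition (1,3): x1+x3 - v13 = 58 - 16 = 42
Step 3: Slack for coalition (2,3): x2+x3 - v23 = 10 - 19 = -9
Step 4: Minimum slack = min(9, 42, -9) = -9, attained by (2,3); coalition (2,3) can block (slack < 0), so the allocation is not in the core

-9


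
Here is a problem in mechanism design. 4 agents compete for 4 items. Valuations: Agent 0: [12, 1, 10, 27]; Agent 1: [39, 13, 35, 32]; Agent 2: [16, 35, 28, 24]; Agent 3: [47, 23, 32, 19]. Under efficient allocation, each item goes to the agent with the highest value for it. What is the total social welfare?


Step 1: For each item, find the maximum value among all agents.
Step 2: Item 0 -> Agent 3 (value 47)
Step 3: Item 1 -> Agent 2 (value 35)
Step 4: Item 2 -> Agent 1 (value 35)
Step 5: Item 3 -> Agent 1 (value 32)
Step 6: Total welfare = 47 + 35 + 35 + 32 = 149

149


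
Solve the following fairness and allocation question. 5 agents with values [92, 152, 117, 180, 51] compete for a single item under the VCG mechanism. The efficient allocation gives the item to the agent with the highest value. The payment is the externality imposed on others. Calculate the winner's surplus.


Step 1: The winner is the agent with the highest value: agent 3 with value 180
Step 2: Values of other agents: [92, 152, 117, 51]
Step 3: VCG payment = max of others' values = 152
Step 4: Surplus = 180 - 152 = 28

28


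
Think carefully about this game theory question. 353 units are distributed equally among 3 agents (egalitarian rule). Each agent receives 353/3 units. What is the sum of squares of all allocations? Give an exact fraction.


Step 1: Each agent's share = 353/3
Step 2: Square of each share = (353/3)^2 = 124609/9
Step 3: Sum of squares = 3 * 124609/9 = 124609/3

124609/3


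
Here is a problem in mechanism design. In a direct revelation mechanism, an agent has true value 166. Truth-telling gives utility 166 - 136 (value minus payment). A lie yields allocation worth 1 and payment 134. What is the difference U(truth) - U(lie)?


Step 1: U(truth) = value - payment = 166 - 136 = 30
Step 2: U(lie) = allocation - payment = 1 - 134 = -133
Step 3: IC gap = 30 - (-133) = 163

163


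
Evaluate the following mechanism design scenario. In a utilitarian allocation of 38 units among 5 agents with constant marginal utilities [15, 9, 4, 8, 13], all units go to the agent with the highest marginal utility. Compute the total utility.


Step 1: The marginal utilities are [15, 9, 4, 8, 13]
Step 2: The highest marginal utility is 15
Step 3: All 38 units go to that agent
Step 4: Total utility = 15 * 38 = 570

570


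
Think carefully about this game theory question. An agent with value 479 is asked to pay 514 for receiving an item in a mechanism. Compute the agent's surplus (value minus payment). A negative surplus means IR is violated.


Step 1: Surplus = value - payment = 479 - 514 = -35
Step 2: IR is violated (surplus < 0)

-35


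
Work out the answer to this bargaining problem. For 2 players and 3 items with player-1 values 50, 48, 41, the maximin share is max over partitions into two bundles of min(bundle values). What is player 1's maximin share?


Step 1: Item values = 50, 48, 41
Step 2: Enumerate all 2-bundle partitions and take the smaller bundle:
  Partition 1: {50} vs {48,41} -> bundles 50, 89; min = 50
  Partition 2: {48} vs {50,41} -> bundles 48, 91; min = 48
  Partition 3: {41} vs {50,48} -> bundles 41, 98; min = 41
Step 3: MMS = max(50, 48, 41) = 50

50


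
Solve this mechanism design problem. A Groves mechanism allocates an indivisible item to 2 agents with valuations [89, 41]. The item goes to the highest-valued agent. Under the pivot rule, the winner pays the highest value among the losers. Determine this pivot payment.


Step 1: The efficient winner is agent 0 with value 89
Step 2: Other agents' values: [41]
Step 3: Pivot payment = max(others) = 41
Step 4: The winner pays 41

41


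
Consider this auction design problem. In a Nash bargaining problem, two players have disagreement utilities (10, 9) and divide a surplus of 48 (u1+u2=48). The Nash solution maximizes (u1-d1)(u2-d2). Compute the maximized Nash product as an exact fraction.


Step 1: The Nash solution splits surplus symmetrically above the disagreement point
Step 2: u1 = (total + d1 - d2)/2 = (48 + 10 - 9)/2 = 49/2
Step 3: u2 = (total - d1 + d2)/2 = (48 - 10 + 9)/2 = 47/2
Step 4: Nash product = (49/2 - 10) * (47/2 - 9)
Step 5: = 29/2 * 29/2 = 841/4

841/4


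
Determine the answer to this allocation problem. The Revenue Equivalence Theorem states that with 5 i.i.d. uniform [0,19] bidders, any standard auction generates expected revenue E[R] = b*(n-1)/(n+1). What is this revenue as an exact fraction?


Step 1: By Revenue Equivalence, expected revenue = b*(n-1)/(n+1)
Step 2: Substituting n = 5, b = 19
Step 3: Revenue = 19*(5-1)/(5+1) = 19*4/6
Step 4: Revenue = 76/6 = 38/3

38/3


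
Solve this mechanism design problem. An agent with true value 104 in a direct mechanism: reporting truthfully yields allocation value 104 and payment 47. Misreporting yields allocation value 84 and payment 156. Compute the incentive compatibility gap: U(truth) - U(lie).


Step 1: U(truth) = value - payment = 104 - 47 = 57
Step 2: U(lie) = allocation - payment = 84 - 156 = -72
Step 3: IC gap = 57 - (-72) = 129

129


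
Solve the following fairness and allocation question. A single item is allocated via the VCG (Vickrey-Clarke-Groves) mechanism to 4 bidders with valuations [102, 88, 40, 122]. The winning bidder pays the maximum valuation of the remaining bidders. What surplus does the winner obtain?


Step 1: The winner is the agent with the highest value: agent 3 with value 122
Step 2: Values of other agents: [102, 88, 40]
Step 3: VCG payment = max of others' values = 102
Step 4: Surplus = 122 - 102 = 20

20


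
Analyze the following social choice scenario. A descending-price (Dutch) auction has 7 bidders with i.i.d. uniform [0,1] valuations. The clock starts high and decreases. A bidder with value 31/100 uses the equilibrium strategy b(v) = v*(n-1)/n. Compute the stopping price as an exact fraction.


Step 1: Dutch auctions are strategically equivalent to first-price auctions
Step 2: The equilibrium bid is b(v) = v*(n-1)/n
Step 3: b = 31/100 * 6/7
Step 4: b = 93/350

93/350


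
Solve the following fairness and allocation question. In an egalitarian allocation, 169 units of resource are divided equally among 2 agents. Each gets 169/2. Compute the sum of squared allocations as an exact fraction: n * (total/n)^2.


Step 1: Each agent's share = 169/2
Step 2: Square of each share = (169/2)^2 = 28561/4
Step 3: Sum of squares = 2 * 28561/4 = 28561/2

28561/2


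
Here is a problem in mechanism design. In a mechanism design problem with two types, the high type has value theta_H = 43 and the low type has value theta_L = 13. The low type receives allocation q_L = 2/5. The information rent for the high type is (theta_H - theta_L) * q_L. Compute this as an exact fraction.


Step 1: theta_H - theta_L = 43 - 13 = 30
Step 2: Information rent = (theta_H - theta_L) * q_L
Step 3: = 30 * 2/5
Step 4: = 12

12


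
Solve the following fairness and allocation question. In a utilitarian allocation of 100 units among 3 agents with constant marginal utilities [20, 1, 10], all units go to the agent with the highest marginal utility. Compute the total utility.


Step 1: The marginal utilities are [20, 1, 10]
Step 2: The highest marginal utility is 20
Step 3: All 100 units go to that agent
Step 4: Total utility = 20 * 100 = 2000

2000


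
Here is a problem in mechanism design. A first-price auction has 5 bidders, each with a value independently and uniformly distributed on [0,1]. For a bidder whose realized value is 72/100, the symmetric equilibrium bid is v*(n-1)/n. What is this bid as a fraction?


Step 1: The symmetric BNE bidding function is b(v) = v * (n-1) / n
Step 2: Substitute v = 18/25 and n = 5
Step 3: b = 18/25 * 4/5
Step 4: b = 72/125

72/125


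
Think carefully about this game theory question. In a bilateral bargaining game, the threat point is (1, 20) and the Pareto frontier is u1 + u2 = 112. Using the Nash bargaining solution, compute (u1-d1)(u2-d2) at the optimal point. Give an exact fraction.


Step 1: The Nash solution splits surplus symmetrically above the disagreement point
Step 2: u1 = (total + d1 - d2)/2 = (112 + 1 - 20)/2 = 93/2
Step 3: u2 = (total - d1 + d2)/2 = (112 - 1 + 20)/2 = 131/2
Step 4: Nash product = (93/2 - 1) * (131/2 - 20)
Step 5: = 91/2 * 91/2 = 8281/4

8281/4


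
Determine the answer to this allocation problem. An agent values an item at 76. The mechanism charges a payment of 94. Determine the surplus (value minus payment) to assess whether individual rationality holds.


Step 1: Surplus = value - payment = 76 - 94 = -18
Step 2: IR is violated (surplus < 0)

-18


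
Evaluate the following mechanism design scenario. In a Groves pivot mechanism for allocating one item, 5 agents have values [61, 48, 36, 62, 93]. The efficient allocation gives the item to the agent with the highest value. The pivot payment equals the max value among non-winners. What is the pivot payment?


Step 1: The efficient winner is agent 4 with value 93
Step 2: Other agents' values: [61, 48, 36, 62]
Step 3: Pivot payment = max(others) = 62
Step 4: The winner pays 62

62


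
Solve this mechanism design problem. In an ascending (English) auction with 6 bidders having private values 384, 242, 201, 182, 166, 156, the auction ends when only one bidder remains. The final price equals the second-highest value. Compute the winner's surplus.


Step 1: Identify the highest value: 384
Step 2: Identify the second-highest value: 242
Step 3: The final price = second-highest value = 242
Step 4: Surplus = 384 - 242 = 142

142


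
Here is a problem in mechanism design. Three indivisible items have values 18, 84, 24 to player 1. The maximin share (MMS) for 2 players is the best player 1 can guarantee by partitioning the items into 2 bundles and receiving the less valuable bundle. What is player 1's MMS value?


Step 1: Item values = 18, 84, 24
Step 2: Enumerate all 2-bundle partitions and take the smaller bundle:
  Partition 1: {18} vs {84,24} -> bundles 18, 108; min = 18
  Partition 2: {84} vs {18,24} -> bundles 84, 42; min = 42
  Partition 3: {24} vs {18,84} -> bundles 24, 102; min = 24
Step 3: MMS = max(18, 42, 24) = 42

42


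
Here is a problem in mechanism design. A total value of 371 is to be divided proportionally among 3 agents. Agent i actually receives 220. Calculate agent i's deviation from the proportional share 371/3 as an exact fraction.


Step 1: Proportional share = 371/3
Step 2: Agent's actual allocation = 220
Step 3: Excess = 220 - 371/3 = 289/3

289/3


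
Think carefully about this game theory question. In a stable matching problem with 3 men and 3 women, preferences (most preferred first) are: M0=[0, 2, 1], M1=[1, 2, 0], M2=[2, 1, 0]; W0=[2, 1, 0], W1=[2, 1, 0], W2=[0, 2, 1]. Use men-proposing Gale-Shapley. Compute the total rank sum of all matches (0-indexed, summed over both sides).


Step 1: Run Gale-Shapley (men propose, women hold best offer):
  M0 proposes to W0; she accepts
  M1 proposes to W1; she accepts
  M2 proposes to W2; she accepts
Step 2: Final matching: W0-M0, W1-M1, W2-M2
Step 3: 0-indexed ranks (man's rank of his match, then woman's): 0 + 2 + 0 + 1 + 0 + 1
Step 4: Total rank sum = 4

4


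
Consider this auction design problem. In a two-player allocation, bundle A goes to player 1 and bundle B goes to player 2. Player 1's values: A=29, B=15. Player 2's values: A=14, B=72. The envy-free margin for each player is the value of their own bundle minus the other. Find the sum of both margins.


Step 1: Player 1's margin = v1(A) - v1(B) = 29 - 15 = 14
Step 2: Player 2's margin = v2(B) - v2(A) = 72 - 14 = 58
Step 3: Total margin = 14 + 58 = 72

72


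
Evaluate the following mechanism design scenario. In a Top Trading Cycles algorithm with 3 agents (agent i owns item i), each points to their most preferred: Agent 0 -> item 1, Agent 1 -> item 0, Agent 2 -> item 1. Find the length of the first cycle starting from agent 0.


Step 1: Trace the pointer graph from agent 0: 0 -> 1 -> 0
Step 2: A cycle is detected when we revisit agent 0
Step 3: The cycle is: 0 -> 1 -> 0
Step 4: Cycle length = 2

2


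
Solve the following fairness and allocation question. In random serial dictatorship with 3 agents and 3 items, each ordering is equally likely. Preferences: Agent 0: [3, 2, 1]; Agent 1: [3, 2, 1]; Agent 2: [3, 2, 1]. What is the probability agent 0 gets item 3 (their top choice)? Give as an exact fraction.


Step 1: Agent 0 wants item 3
Step 2: There are 6 possible orderings of agents
Step 3: In 2 orderings, agent 0 gets item 3
Step 4: Probability = 2/6 = 1/3

1/3
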